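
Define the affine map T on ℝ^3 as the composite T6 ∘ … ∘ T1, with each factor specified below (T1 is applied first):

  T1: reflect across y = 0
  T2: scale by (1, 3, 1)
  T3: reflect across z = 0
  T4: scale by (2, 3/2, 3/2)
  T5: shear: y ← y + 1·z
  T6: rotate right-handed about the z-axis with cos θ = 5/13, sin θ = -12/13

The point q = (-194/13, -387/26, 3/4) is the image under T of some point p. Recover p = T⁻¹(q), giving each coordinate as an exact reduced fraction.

p = (4, 9/2, -1/2)

T1 = [1 0 0 0; 0 -1 0 0; 0 0 1 0; 0 0 0 1]
T2·T1 = [1 0 0 0; 0 -3 0 0; 0 0 1 0; 0 0 0 1]
T3·…·T1 = [1 0 0 0; 0 -3 0 0; 0 0 -1 0; 0 0 0 1]
T4·…·T1 = [2 0 0 0; 0 -9/2 0 0; 0 0 -3/2 0; 0 0 0 1]
T5·…·T1 = [2 0 0 0; 0 -9/2 -3/2 0; 0 0 -3/2 0; 0 0 0 1]
T6·…·T1 = [10/13 -54/13 -18/13 0; -24/13 -45/26 -15/26 0; 0 0 -3/2 0; 0 0 0 1]
det M = 27/2; M⁻¹ = [5/26 -6/13 0 0; -8/39 -10/117 2/9 0; 0 0 -2/3 0; 0 0 0 1]
M⁻¹ · (-194/13, -387/26, 3/4)ᵀ = (4, 9/2, -1/2)ᵀ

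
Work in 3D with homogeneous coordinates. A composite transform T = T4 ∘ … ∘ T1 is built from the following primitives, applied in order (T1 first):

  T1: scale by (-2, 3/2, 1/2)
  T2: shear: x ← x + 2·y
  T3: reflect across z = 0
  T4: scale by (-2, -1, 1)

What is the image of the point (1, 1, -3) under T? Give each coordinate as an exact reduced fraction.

T(p) = (-2, -3/2, 3/2)

T1 scale by (-2, 3/2, 1/2): (1, 1, -3) → (-2, 3/2, -3/2)
T2 shear: x ← x + 2·y: (-2, 3/2, -3/2) → (1, 3/2, -3/2)
T3 reflect across z = 0: (1, 3/2, -3/2) → (1, 3/2, 3/2)
T4 scale by (-2, -1, 1): (1, 3/2, 3/2) → (-2, -3/2, 3/2)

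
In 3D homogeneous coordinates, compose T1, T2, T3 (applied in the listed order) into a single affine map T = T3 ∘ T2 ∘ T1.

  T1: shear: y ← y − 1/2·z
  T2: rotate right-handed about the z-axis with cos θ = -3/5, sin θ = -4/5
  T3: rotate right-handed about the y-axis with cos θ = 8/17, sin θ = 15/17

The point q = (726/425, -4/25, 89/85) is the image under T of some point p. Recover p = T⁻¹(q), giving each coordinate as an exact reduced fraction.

T1 = [1 0 0 0; 0 1 -1/2 0; 0 0 1 0; 0 0 0 1]
T2·T1 = [-3/5 4/5 -2/5 0; -4/5 -3/5 3/10 0; 0 0 1 0; 0 0 0 1]
T3·…·T1 = [-24/85 32/85 59/85 0; -4/5 -3/5 3/10 0; 9/17 -12/17 14/17 0; 0 0 0 1]
det M = 1; M⁻¹ = [-24/85 -4/5 9/17 0; 139/170 -3/5 -8/17 0; 15/17 0 8/17 0; 0 0 0 1]
M⁻¹ · (726/425, -4/25, 89/85)ᵀ = (1/5, 1, 2)ᵀ

p = (1/5, 1, 2)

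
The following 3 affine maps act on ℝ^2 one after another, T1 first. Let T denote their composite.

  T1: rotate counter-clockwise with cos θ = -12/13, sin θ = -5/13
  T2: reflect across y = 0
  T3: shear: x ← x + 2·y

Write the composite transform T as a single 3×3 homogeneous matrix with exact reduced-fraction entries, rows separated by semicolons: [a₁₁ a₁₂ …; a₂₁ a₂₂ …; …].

T = [-2/13 29/13 0; 5/13 12/13 0; 0 0 1]

T1 = [-12/13 5/13 0; -5/13 -12/13 0; 0 0 1]
T2·T1 = [-12/13 5/13 0; 5/13 12/13 0; 0 0 1]
T3·…·T1 = [-2/13 29/13 0; 5/13 12/13 0; 0 0 1]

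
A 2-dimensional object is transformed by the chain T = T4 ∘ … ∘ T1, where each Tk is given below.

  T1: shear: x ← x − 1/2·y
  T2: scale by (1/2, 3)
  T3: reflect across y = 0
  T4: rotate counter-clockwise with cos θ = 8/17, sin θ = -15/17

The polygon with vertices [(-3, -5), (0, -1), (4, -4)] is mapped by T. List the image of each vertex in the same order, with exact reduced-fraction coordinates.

image vertices: (223/17, 495/68), (47/17, 81/68), (12, 3)

T1 shear: x ← x − 1/2·y: (-3, -5) → (-1/2, -5); (0, -1) → (1/2, -1); (4, -4) → (6, -4)
T2 scale by (1/2, 3): (-1/2, -5) → (-1/4, -15); (1/2, -1) → (1/4, -3); (6, -4) → (3, -12)
T3 reflect across y = 0: (-1/4, -15) → (-1/4, 15); (1/4, -3) → (1/4, 3); (3, -12) → (3, 12)
T4 rotate counter-clockwise with cos θ = 8/17, sin θ = -15/17: (-1/4, 15) → (223/17, 495/68); (1/4, 3) → (47/17, 81/68); (3, 12) → (12, 3)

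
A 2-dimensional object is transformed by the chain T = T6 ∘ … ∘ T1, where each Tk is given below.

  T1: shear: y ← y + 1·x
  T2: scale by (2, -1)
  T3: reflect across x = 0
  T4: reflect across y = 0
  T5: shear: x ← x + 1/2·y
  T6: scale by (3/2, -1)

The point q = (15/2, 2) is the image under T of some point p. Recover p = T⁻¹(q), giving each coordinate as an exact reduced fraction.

p = (-3, 1)

T1 = [1 0 0; 1 1 0; 0 0 1]
T2·T1 = [2 0 0; -1 -1 0; 0 0 1]
T3·…·T1 = [-2 0 0; -1 -1 0; 0 0 1]
T4·…·T1 = [-2 0 0; 1 1 0; 0 0 1]
T5·…·T1 = [-3/2 1/2 0; 1 1 0; 0 0 1]
T6·…·T1 = [-9/4 3/4 0; -1 -1 0; 0 0 1]
det M = 3; M⁻¹ = [-1/3 -1/4 0; 1/3 -3/4 0; 0 0 1]
M⁻¹ · (15/2, 2)ᵀ = (-3, 1)ᵀ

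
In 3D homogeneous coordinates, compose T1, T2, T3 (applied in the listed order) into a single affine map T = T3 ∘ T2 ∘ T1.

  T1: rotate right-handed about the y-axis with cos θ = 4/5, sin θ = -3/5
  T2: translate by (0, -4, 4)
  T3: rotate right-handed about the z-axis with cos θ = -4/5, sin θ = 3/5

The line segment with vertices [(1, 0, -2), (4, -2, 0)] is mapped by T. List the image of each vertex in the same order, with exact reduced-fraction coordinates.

image vertices: (4/5, 22/5, 3), (26/25, 168/25, 32/5)

T1 rotate right-handed about the y-axis with cos θ = 4/5, sin θ = -3/5: (1, 0, -2) → (2, 0, -1); (4, -2, 0) → (16/5, -2, 12/5)
T2 translate by (0, -4, 4): (2, 0, -1) → (2, -4, 3); (16/5, -2, 12/5) → (16/5, -6, 32/5)
T3 rotate right-handed about the z-axis with cos θ = -4/5, sin θ = 3/5: (2, -4, 3) → (4/5, 22/5, 3); (16/5, -6, 32/5) → (26/25, 168/25, 32/5)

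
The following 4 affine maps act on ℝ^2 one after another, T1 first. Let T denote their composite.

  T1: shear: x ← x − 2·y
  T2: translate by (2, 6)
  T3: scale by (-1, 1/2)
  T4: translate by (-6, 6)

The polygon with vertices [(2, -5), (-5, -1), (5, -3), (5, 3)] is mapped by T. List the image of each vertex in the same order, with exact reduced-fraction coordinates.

T1 shear: x ← x − 2·y: (2, -5) → (12, -5); (-5, -1) → (-3, -1); (5, -3) → (11, -3); (5, 3) → (-1, 3)
T2 translate by (2, 6): (12, -5) → (14, 1); (-3, -1) → (-1, 5); (11, -3) → (13, 3); (-1, 3) → (1, 9)
T3 scale by (-1, 1/2): (14, 1) → (-14, 1/2); (-1, 5) → (1, 5/2); (13, 3) → (-13, 3/2); (1, 9) → (-1, 9/2)
T4 translate by (-6, 6): (-14, 1/2) → (-20, 13/2); (1, 5/2) → (-5, 17/2); (-13, 3/2) → (-19, 15/2); (-1, 9/2) → (-7, 21/2)

image vertices: (-20, 13/2), (-5, 17/2), (-19, 15/2), (-7, 21/2)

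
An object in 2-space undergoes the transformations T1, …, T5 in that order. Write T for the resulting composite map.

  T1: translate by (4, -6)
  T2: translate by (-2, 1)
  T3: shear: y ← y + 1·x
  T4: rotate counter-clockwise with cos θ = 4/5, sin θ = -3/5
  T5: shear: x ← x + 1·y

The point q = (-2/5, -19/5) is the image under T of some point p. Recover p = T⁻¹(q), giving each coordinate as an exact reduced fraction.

p = (3, -1)

T1 = [1 0 4; 0 1 -6; 0 0 1]
T2·T1 = [1 0 2; 0 1 -5; 0 0 1]
T3·…·T1 = [1 0 2; 1 1 -3; 0 0 1]
T4·…·T1 = [7/5 3/5 -1/5; 1/5 4/5 -18/5; 0 0 1]
T5·…·T1 = [8/5 7/5 -19/5; 1/5 4/5 -18/5; 0 0 1]
det M = 1; M⁻¹ = [4/5 -7/5 -2; -1/5 8/5 5; 0 0 1]
M⁻¹ · (-2/5, -19/5)ᵀ = (3, -1)ᵀ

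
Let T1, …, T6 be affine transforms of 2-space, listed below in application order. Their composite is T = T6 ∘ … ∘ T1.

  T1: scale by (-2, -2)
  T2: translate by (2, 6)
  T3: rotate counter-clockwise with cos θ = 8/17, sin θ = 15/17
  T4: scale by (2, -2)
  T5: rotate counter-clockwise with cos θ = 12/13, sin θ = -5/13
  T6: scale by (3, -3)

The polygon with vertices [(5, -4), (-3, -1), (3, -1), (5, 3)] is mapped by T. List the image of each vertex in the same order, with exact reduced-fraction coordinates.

image vertices: (-19488/221, -8796/221), (-9552/221, 11568/221), (-11064/221, -4272/221), (-1008/221, -10560/221)

T1 scale by (-2, -2): (5, -4) → (-10, 8); (-3, -1) → (6, 2); (3, -1) → (-6, 2); (5, 3) → (-10, -6)
T2 translate by (2, 6): (-10, 8) → (-8, 14); (6, 2) → (8, 8); (-6, 2) → (-4, 8); (-10, -6) → (-8, 0)
T3 rotate counter-clockwise with cos θ = 8/17, sin θ = 15/17: (-8, 14) → (-274/17, -8/17); (8, 8) → (-56/17, 184/17); (-4, 8) → (-152/17, 4/17); (-8, 0) → (-64/17, -120/17)
T4 scale by (2, -2): (-274/17, -8/17) → (-548/17, 16/17); (-56/17, 184/17) → (-112/17, -368/17); (-152/17, 4/17) → (-304/17, -8/17); (-64/17, -120/17) → (-128/17, 240/17)
T5 rotate counter-clockwise with cos θ = 12/13, sin θ = -5/13: (-548/17, 16/17) → (-6496/221, 2932/221); (-112/17, -368/17) → (-3184/221, -3856/221); (-304/17, -8/17) → (-3688/221, 1424/221); (-128/17, 240/17) → (-336/221, 3520/221)
T6 scale by (3, -3): (-6496/221, 2932/221) → (-19488/221, -8796/221); (-3184/221, -3856/221) → (-9552/221, 11568/221); (-3688/221, 1424/221) → (-11064/221, -4272/221); (-336/221, 3520/221) → (-1008/221, -10560/221)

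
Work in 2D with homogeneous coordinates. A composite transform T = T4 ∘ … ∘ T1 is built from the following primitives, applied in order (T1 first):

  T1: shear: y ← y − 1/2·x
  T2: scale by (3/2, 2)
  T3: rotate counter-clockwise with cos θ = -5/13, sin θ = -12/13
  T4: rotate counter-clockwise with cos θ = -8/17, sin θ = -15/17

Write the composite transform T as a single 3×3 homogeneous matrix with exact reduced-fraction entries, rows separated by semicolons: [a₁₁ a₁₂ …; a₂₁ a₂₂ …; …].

T = [-3/17 -342/221 0; 61/34 -280/221 0; 0 0 1]

T1 = [1 0 0; -1/2 1 0; 0 0 1]
T2·T1 = [3/2 0 0; -1 2 0; 0 0 1]
T3·…·T1 = [-3/2 24/13 0; -1 -10/13 0; 0 0 1]
T4·…·T1 = [-3/17 -342/221 0; 61/34 -280/221 0; 0 0 1]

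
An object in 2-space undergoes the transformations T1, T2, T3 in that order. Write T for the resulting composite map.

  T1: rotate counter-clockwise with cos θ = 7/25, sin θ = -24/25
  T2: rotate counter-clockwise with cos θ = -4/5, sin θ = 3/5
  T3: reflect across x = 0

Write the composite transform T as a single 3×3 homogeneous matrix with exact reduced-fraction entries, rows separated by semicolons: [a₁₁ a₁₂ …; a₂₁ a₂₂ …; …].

T = [-44/125 117/125 0; 117/125 44/125 0; 0 0 1]

T1 = [7/25 24/25 0; -24/25 7/25 0; 0 0 1]
T2·T1 = [44/125 -117/125 0; 117/125 44/125 0; 0 0 1]
T3·…·T1 = [-44/125 117/125 0; 117/125 44/125 0; 0 0 1]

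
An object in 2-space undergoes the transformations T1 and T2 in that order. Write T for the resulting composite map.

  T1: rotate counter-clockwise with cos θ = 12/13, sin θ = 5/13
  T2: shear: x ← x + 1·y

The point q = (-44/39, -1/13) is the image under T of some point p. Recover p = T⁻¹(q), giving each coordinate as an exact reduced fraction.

p = (-1, 1/3)

T1 = [12/13 -5/13 0; 5/13 12/13 0; 0 0 1]
T2·T1 = [17/13 7/13 0; 5/13 12/13 0; 0 0 1]
det M = 1; M⁻¹ = [12/13 -7/13 0; -5/13 17/13 0; 0 0 1]
M⁻¹ · (-44/39, -1/13)ᵀ = (-1, 1/3)ᵀ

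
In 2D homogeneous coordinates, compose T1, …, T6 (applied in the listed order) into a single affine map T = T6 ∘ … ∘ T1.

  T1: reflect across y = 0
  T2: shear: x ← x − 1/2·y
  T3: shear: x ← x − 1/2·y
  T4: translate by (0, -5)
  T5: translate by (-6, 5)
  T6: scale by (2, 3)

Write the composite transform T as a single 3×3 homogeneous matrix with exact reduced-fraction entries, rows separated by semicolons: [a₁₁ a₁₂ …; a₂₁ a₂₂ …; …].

T1 = [1 0 0; 0 -1 0; 0 0 1]
T2·T1 = [1 1/2 0; 0 -1 0; 0 0 1]
T3·…·T1 = [1 1 0; 0 -1 0; 0 0 1]
T4·…·T1 = [1 1 0; 0 -1 -5; 0 0 1]
T5·…·T1 = [1 1 -6; 0 -1 0; 0 0 1]
T6·…·T1 = [2 2 -12; 0 -3 0; 0 0 1]

T = [2 2 -12; 0 -3 0; 0 0 1]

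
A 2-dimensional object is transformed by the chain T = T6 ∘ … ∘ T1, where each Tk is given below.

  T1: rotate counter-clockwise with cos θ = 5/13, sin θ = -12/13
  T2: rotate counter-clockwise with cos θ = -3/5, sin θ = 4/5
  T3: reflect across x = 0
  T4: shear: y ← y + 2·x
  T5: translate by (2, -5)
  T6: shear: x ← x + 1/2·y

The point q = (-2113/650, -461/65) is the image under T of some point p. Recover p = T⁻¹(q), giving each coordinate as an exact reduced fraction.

T1 = [5/13 12/13 0; -12/13 5/13 0; 0 0 1]
T2·T1 = [33/65 -56/65 0; 56/65 33/65 0; 0 0 1]
T3·…·T1 = [-33/65 56/65 0; 56/65 33/65 0; 0 0 1]
T4·…·T1 = [-33/65 56/65 0; -2/13 29/13 0; 0 0 1]
T5·…·T1 = [-33/65 56/65 2; -2/13 29/13 -5; 0 0 1]
T6·…·T1 = [-38/65 257/130 -1/2; -2/13 29/13 -5; 0 0 1]
det M = -1; M⁻¹ = [-29/13 257/130 114/13; -2/13 38/65 37/13; 0 0 1]
M⁻¹ · (-2113/650, -461/65)ᵀ = (2, -4/5)ᵀ

p = (2, -4/5)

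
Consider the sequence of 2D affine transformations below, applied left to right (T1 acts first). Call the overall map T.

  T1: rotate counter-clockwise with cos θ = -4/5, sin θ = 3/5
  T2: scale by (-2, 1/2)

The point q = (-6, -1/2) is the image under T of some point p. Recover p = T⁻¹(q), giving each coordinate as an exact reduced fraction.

p = (-3, -1)

T1 = [-4/5 -3/5 0; 3/5 -4/5 0; 0 0 1]
T2·T1 = [8/5 6/5 0; 3/10 -2/5 0; 0 0 1]
det M = -1; M⁻¹ = [2/5 6/5 0; 3/10 -8/5 0; 0 0 1]
M⁻¹ · (-6, -1/2)ᵀ = (-3, -1)ᵀ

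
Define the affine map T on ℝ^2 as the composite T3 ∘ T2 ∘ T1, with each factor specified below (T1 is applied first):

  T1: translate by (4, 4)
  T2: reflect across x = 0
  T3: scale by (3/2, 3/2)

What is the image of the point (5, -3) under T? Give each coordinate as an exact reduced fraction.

T1 translate by (4, 4): (5, -3) → (9, 1)
T2 reflect across x = 0: (9, 1) → (-9, 1)
T3 scale by (3/2, 3/2): (-9, 1) → (-27/2, 3/2)

T(p) = (-27/2, 3/2)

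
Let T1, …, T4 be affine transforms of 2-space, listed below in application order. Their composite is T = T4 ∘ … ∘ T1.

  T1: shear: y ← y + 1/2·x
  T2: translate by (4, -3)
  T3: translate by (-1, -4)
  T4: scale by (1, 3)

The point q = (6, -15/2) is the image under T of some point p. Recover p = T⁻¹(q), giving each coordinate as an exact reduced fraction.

T1 = [1 0 0; 1/2 1 0; 0 0 1]
T2·T1 = [1 0 4; 1/2 1 -3; 0 0 1]
T3·…·T1 = [1 0 3; 1/2 1 -7; 0 0 1]
T4·…·T1 = [1 0 3; 3/2 3 -21; 0 0 1]
det M = 3; M⁻¹ = [1 0 -3; -1/2 1/3 17/2; 0 0 1]
M⁻¹ · (6, -15/2)ᵀ = (3, 3)ᵀ

p = (3, 3)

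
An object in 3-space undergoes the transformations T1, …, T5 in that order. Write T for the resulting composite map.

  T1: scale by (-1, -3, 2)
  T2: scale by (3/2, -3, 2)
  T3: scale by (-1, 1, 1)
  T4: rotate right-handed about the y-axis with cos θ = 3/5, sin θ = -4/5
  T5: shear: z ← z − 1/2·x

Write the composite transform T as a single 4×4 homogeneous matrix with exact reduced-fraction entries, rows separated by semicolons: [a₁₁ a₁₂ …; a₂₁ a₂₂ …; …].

T1 = [-1 0 0 0; 0 -3 0 0; 0 0 2 0; 0 0 0 1]
T2·T1 = [-3/2 0 0 0; 0 9 0 0; 0 0 4 0; 0 0 0 1]
T3·…·T1 = [3/2 0 0 0; 0 9 0 0; 0 0 4 0; 0 0 0 1]
T4·…·T1 = [9/10 0 -16/5 0; 0 9 0 0; 6/5 0 12/5 0; 0 0 0 1]
T5·…·T1 = [9/10 0 -16/5 0; 0 9 0 0; 3/4 0 4 0; 0 0 0 1]

T = [9/10 0 -16/5 0; 0 9 0 0; 3/4 0 4 0; 0 0 0 1]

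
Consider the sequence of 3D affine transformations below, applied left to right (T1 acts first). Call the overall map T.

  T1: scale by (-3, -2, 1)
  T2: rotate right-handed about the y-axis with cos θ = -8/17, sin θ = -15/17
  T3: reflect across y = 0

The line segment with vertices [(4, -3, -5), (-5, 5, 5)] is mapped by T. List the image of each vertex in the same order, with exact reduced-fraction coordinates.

T1 scale by (-3, -2, 1): (4, -3, -5) → (-12, 6, -5); (-5, 5, 5) → (15, -10, 5)
T2 rotate right-handed about the y-axis with cos θ = -8/17, sin θ = -15/17: (-12, 6, -5) → (171/17, 6, -140/17); (15, -10, 5) → (-195/17, -10, 185/17)
T3 reflect across y = 0: (171/17, 6, -140/17) → (171/17, -6, -140/17); (-195/17, -10, 185/17) → (-195/17, 10, 185/17)

image vertices: (171/17, -6, -140/17), (-195/17, 10, 185/17)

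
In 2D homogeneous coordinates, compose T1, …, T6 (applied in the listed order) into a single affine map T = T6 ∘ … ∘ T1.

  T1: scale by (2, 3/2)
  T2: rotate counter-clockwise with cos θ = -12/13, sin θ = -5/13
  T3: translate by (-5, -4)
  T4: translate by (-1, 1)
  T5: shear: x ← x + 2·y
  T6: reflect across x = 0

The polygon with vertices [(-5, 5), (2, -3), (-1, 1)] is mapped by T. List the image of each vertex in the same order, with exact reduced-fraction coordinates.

T1 scale by (2, 3/2): (-5, 5) → (-10, 15/2); (2, -3) → (4, -9/2); (-1, 1) → (-2, 3/2)
T2 rotate counter-clockwise with cos θ = -12/13, sin θ = -5/13: (-10, 15/2) → (315/26, -40/13); (4, -9/2) → (-141/26, 34/13); (-2, 3/2) → (63/26, -8/13)
T3 translate by (-5, -4): (315/26, -40/13) → (185/26, -92/13); (-141/26, 34/13) → (-271/26, -18/13); (63/26, -8/13) → (-67/26, -60/13)
T4 translate by (-1, 1): (185/26, -92/13) → (159/26, -79/13); (-271/26, -18/13) → (-297/26, -5/13); (-67/26, -60/13) → (-93/26, -47/13)
T5 shear: x ← x + 2·y: (159/26, -79/13) → (-157/26, -79/13); (-297/26, -5/13) → (-317/26, -5/13); (-93/26, -47/13) → (-281/26, -47/13)
T6 reflect across x = 0: (-157/26, -79/13) → (157/26, -79/13); (-317/26, -5/13) → (317/26, -5/13); (-281/26, -47/13) → (281/26, -47/13)

image vertices: (157/26, -79/13), (317/26, -5/13), (281/26, -47/13)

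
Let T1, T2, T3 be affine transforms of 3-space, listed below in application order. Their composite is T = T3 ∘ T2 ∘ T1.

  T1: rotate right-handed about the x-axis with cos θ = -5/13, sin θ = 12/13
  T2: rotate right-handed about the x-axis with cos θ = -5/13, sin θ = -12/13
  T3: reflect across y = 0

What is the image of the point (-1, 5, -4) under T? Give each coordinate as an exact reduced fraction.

T(p) = (-1, -5, -4)

T1 rotate right-handed about the x-axis with cos θ = -5/13, sin θ = 12/13: (-1, 5, -4) → (-1, 23/13, 80/13)
T2 rotate right-handed about the x-axis with cos θ = -5/13, sin θ = -12/13: (-1, 23/13, 80/13) → (-1, 5, -4)
T3 reflect across y = 0: (-1, 5, -4) → (-1, -5, -4)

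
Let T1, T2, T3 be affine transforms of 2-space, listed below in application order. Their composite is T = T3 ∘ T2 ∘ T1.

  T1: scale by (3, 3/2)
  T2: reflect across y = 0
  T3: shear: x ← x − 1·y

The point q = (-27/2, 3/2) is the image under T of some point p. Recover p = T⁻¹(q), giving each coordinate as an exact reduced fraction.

p = (-4, -1)

T1 = [3 0 0; 0 3/2 0; 0 0 1]
T2·T1 = [3 0 0; 0 -3/2 0; 0 0 1]
T3·…·T1 = [3 3/2 0; 0 -3/2 0; 0 0 1]
det M = -9/2; M⁻¹ = [1/3 1/3 0; 0 -2/3 0; 0 0 1]
M⁻¹ · (-27/2, 3/2)ᵀ = (-4, -1)ᵀ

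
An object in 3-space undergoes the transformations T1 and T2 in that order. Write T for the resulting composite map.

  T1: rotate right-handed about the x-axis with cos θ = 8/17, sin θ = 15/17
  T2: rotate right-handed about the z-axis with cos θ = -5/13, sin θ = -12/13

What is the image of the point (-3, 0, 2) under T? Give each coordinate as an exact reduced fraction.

T1 rotate right-handed about the x-axis with cos θ = 8/17, sin θ = 15/17: (-3, 0, 2) → (-3, -30/17, 16/17)
T2 rotate right-handed about the z-axis with cos θ = -5/13, sin θ = -12/13: (-3, -30/17, 16/17) → (-105/221, 762/221, 16/17)

T(p) = (-105/221, 762/221, 16/17)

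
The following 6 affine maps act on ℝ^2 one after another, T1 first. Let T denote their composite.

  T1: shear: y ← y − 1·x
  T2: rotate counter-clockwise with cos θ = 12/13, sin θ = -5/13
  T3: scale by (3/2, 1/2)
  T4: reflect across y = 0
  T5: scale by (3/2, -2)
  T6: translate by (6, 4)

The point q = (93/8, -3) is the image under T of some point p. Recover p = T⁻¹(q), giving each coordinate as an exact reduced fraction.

p = (5, -1/2)

T1 = [1 0 0; -1 1 0; 0 0 1]
T2·T1 = [7/13 5/13 0; -17/13 12/13 0; 0 0 1]
T3·…·T1 = [21/26 15/26 0; -17/26 6/13 0; 0 0 1]
T4·…·T1 = [21/26 15/26 0; 17/26 -6/13 0; 0 0 1]
T5·…·T1 = [63/52 45/52 0; -17/13 12/13 0; 0 0 1]
T6·…·T1 = [63/52 45/52 6; -17/13 12/13 4; 0 0 1]
det M = 9/4; M⁻¹ = [16/39 -5/13 -12/13; 68/117 7/13 -220/39; 0 0 1]
M⁻¹ · (93/8, -3)ᵀ = (5, -1/2)ᵀ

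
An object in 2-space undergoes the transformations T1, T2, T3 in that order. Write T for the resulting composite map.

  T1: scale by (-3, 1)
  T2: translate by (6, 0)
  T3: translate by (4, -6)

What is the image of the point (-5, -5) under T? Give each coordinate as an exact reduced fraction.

T1 scale by (-3, 1): (-5, -5) → (15, -5)
T2 translate by (6, 0): (15, -5) → (21, -5)
T3 translate by (4, -6): (21, -5) → (25, -11)

T(p) = (25, -11)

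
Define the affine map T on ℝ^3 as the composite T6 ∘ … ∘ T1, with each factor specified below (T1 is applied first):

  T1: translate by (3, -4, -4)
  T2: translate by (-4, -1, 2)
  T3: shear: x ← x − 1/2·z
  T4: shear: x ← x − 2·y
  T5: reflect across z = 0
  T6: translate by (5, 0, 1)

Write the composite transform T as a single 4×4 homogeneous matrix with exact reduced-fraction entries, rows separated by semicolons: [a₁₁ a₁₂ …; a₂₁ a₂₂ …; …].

T = [1 -2 -1/2 15; 0 1 0 -5; 0 0 -1 3; 0 0 0 1]

T1 = [1 0 0 3; 0 1 0 -4; 0 0 1 -4; 0 0 0 1]
T2·T1 = [1 0 0 -1; 0 1 0 -5; 0 0 1 -2; 0 0 0 1]
T3·…·T1 = [1 0 -1/2 0; 0 1 0 -5; 0 0 1 -2; 0 0 0 1]
T4·…·T1 = [1 -2 -1/2 10; 0 1 0 -5; 0 0 1 -2; 0 0 0 1]
T5·…·T1 = [1 -2 -1/2 10; 0 1 0 -5; 0 0 -1 2; 0 0 0 1]
T6·…·T1 = [1 -2 -1/2 15; 0 1 0 -5; 0 0 -1 3; 0 0 0 1]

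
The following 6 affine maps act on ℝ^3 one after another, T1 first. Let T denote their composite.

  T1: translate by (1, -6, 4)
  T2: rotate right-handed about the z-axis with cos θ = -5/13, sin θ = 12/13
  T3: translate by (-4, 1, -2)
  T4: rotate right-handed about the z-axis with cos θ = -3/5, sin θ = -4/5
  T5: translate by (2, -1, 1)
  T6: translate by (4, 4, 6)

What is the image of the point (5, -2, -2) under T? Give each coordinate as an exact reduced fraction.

T(p) = (848/65, -236/65, 7)

T1 translate by (1, -6, 4): (5, -2, -2) → (6, -8, 2)
T2 rotate right-handed about the z-axis with cos θ = -5/13, sin θ = 12/13: (6, -8, 2) → (66/13, 112/13, 2)
T3 translate by (-4, 1, -2): (66/13, 112/13, 2) → (14/13, 125/13, 0)
T4 rotate right-handed about the z-axis with cos θ = -3/5, sin θ = -4/5: (14/13, 125/13, 0) → (458/65, -431/65, 0)
T5 translate by (2, -1, 1): (458/65, -431/65, 0) → (588/65, -496/65, 1)
T6 translate by (4, 4, 6): (588/65, -496/65, 1) → (848/65, -236/65, 7)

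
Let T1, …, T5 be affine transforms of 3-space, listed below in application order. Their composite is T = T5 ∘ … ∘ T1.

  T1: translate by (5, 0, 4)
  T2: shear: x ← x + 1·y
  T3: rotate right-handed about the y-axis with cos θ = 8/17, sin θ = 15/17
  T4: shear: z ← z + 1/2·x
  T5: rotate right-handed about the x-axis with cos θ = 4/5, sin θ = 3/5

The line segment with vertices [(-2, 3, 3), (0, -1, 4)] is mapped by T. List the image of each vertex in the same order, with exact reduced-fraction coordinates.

image vertices: (9, 9/10, 19/5), (152/17, -308/85, 269/85)

T1 translate by (5, 0, 4): (-2, 3, 3) → (3, 3, 7); (0, -1, 4) → (5, -1, 8)
T2 shear: x ← x + 1·y: (3, 3, 7) → (6, 3, 7); (5, -1, 8) → (4, -1, 8)
T3 rotate right-handed about the y-axis with cos θ = 8/17, sin θ = 15/17: (6, 3, 7) → (9, 3, -2); (4, -1, 8) → (152/17, -1, 4/17)
T4 shear: z ← z + 1/2·x: (9, 3, -2) → (9, 3, 5/2); (152/17, -1, 4/17) → (152/17, -1, 80/17)
T5 rotate right-handed about the x-axis with cos θ = 4/5, sin θ = 3/5: (9, 3, 5/2) → (9, 9/10, 19/5); (152/17, -1, 80/17) → (152/17, -308/85, 269/85)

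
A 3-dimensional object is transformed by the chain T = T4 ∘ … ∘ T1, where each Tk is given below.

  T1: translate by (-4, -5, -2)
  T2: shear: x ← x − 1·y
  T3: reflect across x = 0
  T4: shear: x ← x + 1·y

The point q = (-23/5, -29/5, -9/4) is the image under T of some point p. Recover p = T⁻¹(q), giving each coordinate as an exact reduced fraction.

p = (-3, -4/5, -1/4)

T1 = [1 0 0 -4; 0 1 0 -5; 0 0 1 -2; 0 0 0 1]
T2·T1 = [1 -1 0 1; 0 1 0 -5; 0 0 1 -2; 0 0 0 1]
T3·…·T1 = [-1 1 0 -1; 0 1 0 -5; 0 0 1 -2; 0 0 0 1]
T4·…·T1 = [-1 2 0 -6; 0 1 0 -5; 0 0 1 -2; 0 0 0 1]
det M = -1; M⁻¹ = [-1 2 0 4; 0 1 0 5; 0 0 1 2; 0 0 0 1]
M⁻¹ · (-23/5, -29/5, -9/4)ᵀ = (-3, -4/5, -1/4)ᵀ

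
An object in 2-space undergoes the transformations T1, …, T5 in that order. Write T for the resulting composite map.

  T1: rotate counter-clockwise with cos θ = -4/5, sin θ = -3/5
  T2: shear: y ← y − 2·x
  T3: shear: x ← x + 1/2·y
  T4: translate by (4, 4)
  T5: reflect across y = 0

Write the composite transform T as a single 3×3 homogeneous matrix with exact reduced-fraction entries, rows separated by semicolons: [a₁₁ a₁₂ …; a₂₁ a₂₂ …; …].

T1 = [-4/5 3/5 0; -3/5 -4/5 0; 0 0 1]
T2·T1 = [-4/5 3/5 0; 1 -2 0; 0 0 1]
T3·…·T1 = [-3/10 -2/5 0; 1 -2 0; 0 0 1]
T4·…·T1 = [-3/10 -2/5 4; 1 -2 4; 0 0 1]
T5·…·T1 = [-3/10 -2/5 4; -1 2 -4; 0 0 1]

T = [-3/10 -2/5 4; -1 2 -4; 0 0 1]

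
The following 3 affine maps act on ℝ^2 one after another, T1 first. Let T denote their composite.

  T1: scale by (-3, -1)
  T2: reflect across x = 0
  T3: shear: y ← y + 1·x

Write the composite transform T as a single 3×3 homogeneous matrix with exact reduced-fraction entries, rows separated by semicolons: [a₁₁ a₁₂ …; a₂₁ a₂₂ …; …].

T1 = [-3 0 0; 0 -1 0; 0 0 1]
T2·T1 = [3 0 0; 0 -1 0; 0 0 1]
T3·…·T1 = [3 0 0; 3 -1 0; 0 0 1]

T = [3 0 0; 3 -1 0; 0 0 1]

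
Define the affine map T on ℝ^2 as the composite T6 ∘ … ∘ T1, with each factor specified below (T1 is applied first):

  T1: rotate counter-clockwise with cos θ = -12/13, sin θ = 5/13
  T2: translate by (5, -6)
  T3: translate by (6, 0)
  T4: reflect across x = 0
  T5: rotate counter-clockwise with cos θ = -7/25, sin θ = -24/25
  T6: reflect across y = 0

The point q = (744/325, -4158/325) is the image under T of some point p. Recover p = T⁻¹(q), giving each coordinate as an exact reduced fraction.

p = (0, -5)

T1 = [-12/13 -5/13 0; 5/13 -12/13 0; 0 0 1]
T2·T1 = [-12/13 -5/13 5; 5/13 -12/13 -6; 0 0 1]
T3·…·T1 = [-12/13 -5/13 11; 5/13 -12/13 -6; 0 0 1]
T4·…·T1 = [12/13 5/13 -11; 5/13 -12/13 -6; 0 0 1]
T5·…·T1 = [36/325 -323/325 -67/25; -323/325 -36/325 306/25; 0 0 1]
T6·…·T1 = [36/325 -323/325 -67/25; 323/325 36/325 -306/25; 0 0 1]
det M = 1; M⁻¹ = [36/325 323/325 162/13; -323/325 36/325 -17/13; 0 0 1]
M⁻¹ · (744/325, -4158/325)ᵀ = (0, -5)ᵀ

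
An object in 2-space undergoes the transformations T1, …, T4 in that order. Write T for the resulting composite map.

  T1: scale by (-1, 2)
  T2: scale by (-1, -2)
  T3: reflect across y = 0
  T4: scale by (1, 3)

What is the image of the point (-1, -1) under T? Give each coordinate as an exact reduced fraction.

T1 scale by (-1, 2): (-1, -1) → (1, -2)
T2 scale by (-1, -2): (1, -2) → (-1, 4)
T3 reflect across y = 0: (-1, 4) → (-1, -4)
T4 scale by (1, 3): (-1, -4) → (-1, -12)

T(p) = (-1, -12)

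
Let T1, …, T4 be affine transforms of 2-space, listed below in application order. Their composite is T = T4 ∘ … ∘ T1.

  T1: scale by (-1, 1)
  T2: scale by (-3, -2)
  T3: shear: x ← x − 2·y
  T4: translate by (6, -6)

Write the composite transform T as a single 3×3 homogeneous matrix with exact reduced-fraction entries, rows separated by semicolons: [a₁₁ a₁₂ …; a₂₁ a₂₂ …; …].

T = [3 4 6; 0 -2 -6; 0 0 1]

T1 = [-1 0 0; 0 1 0; 0 0 1]
T2·T1 = [3 0 0; 0 -2 0; 0 0 1]
T3·…·T1 = [3 4 0; 0 -2 0; 0 0 1]
T4·…·T1 = [3 4 6; 0 -2 -6; 0 0 1]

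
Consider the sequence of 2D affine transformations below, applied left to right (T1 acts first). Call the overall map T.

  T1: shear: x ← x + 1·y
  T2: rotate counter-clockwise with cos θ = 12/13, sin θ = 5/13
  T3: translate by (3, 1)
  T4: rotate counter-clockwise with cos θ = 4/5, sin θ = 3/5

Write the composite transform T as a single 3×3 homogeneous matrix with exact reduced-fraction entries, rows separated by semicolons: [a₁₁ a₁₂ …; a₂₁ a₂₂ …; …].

T1 = [1 1 0; 0 1 0; 0 0 1]
T2·T1 = [12/13 7/13 0; 5/13 17/13 0; 0 0 1]
T3·…·T1 = [12/13 7/13 3; 5/13 17/13 1; 0 0 1]
T4·…·T1 = [33/65 -23/65 9/5; 56/65 89/65 13/5; 0 0 1]

T = [33/65 -23/65 9/5; 56/65 89/65 13/5; 0 0 1]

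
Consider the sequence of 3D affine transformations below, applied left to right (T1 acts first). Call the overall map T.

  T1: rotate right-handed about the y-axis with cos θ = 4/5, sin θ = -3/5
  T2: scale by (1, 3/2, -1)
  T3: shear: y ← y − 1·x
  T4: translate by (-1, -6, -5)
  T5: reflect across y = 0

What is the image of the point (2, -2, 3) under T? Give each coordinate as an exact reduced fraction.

T(p) = (-6/5, 44/5, -43/5)

T1 rotate right-handed about the y-axis with cos θ = 4/5, sin θ = -3/5: (2, -2, 3) → (-1/5, -2, 18/5)
T2 scale by (1, 3/2, -1): (-1/5, -2, 18/5) → (-1/5, -3, -18/5)
T3 shear: y ← y − 1·x: (-1/5, -3, -18/5) → (-1/5, -14/5, -18/5)
T4 translate by (-1, -6, -5): (-1/5, -14/5, -18/5) → (-6/5, -44/5, -43/5)
T5 reflect across y = 0: (-6/5, -44/5, -43/5) → (-6/5, 44/5, -43/5)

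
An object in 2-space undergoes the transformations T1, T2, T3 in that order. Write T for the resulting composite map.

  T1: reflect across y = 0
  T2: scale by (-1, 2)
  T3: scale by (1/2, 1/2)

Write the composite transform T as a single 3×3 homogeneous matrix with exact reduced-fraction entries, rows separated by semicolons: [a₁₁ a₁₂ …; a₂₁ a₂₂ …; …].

T1 = [1 0 0; 0 -1 0; 0 0 1]
T2·T1 = [-1 0 0; 0 -2 0; 0 0 1]
T3·…·T1 = [-1/2 0 0; 0 -1 0; 0 0 1]

T = [-1/2 0 0; 0 -1 0; 0 0 1]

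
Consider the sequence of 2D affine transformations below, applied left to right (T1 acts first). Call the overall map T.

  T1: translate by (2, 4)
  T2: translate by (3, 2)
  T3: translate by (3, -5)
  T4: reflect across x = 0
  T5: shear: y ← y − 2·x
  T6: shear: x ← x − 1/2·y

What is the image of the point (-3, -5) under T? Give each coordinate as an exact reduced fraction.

T1 translate by (2, 4): (-3, -5) → (-1, -1)
T2 translate by (3, 2): (-1, -1) → (2, 1)
T3 translate by (3, -5): (2, 1) → (5, -4)
T4 reflect across x = 0: (5, -4) → (-5, -4)
T5 shear: y ← y − 2·x: (-5, -4) → (-5, 6)
T6 shear: x ← x − 1/2·y: (-5, 6) → (-8, 6)

T(p) = (-8, 6)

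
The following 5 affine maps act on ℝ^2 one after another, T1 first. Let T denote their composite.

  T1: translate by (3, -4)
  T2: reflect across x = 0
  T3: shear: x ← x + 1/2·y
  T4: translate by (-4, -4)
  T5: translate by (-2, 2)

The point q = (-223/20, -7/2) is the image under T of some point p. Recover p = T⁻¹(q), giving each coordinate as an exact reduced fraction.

p = (7/5, 5/2)

T1 = [1 0 3; 0 1 -4; 0 0 1]
T2·T1 = [-1 0 -3; 0 1 -4; 0 0 1]
T3·…·T1 = [-1 1/2 -5; 0 1 -4; 0 0 1]
T4·…·T1 = [-1 1/2 -9; 0 1 -8; 0 0 1]
T5·…·T1 = [-1 1/2 -11; 0 1 -6; 0 0 1]
det M = -1; M⁻¹ = [-1 1/2 -8; 0 1 6; 0 0 1]
M⁻¹ · (-223/20, -7/2)ᵀ = (7/5, 5/2)ᵀ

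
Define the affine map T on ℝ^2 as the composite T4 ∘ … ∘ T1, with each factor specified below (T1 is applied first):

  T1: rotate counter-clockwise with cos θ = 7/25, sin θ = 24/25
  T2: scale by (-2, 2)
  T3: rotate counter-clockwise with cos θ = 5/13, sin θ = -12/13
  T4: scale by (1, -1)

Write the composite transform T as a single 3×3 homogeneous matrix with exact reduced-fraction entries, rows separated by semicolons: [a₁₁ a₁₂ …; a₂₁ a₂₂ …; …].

T = [506/325 408/325 0; -408/325 506/325 0; 0 0 1]

T1 = [7/25 -24/25 0; 24/25 7/25 0; 0 0 1]
T2·T1 = [-14/25 48/25 0; 48/25 14/25 0; 0 0 1]
T3·…·T1 = [506/325 408/325 0; 408/325 -506/325 0; 0 0 1]
T4·…·T1 = [506/325 408/325 0; -408/325 506/325 0; 0 0 1]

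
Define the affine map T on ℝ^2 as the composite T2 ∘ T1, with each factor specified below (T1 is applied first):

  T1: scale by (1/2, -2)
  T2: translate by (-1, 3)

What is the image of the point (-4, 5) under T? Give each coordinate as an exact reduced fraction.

T(p) = (-3, -7)

T1 scale by (1/2, -2): (-4, 5) → (-2, -10)
T2 translate by (-1, 3): (-2, -10) → (-3, -7)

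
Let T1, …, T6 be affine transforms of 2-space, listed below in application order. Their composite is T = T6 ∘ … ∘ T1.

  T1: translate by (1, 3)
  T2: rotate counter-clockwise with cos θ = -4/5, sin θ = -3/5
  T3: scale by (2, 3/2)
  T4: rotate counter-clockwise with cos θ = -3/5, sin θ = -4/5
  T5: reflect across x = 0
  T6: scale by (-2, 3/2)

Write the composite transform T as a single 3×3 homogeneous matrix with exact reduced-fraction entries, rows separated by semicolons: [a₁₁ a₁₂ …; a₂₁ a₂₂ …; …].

T = [12/25 -84/25 -48/5; 273/100 -9/25 33/20; 0 0 1]

T1 = [1 0 1; 0 1 3; 0 0 1]
T2·T1 = [-4/5 3/5 1; -3/5 -4/5 -3; 0 0 1]
T3·…·T1 = [-8/5 6/5 2; -9/10 -6/5 -9/2; 0 0 1]
T4·…·T1 = [6/25 -42/25 -24/5; 91/50 -6/25 11/10; 0 0 1]
T5·…·T1 = [-6/25 42/25 24/5; 91/50 -6/25 11/10; 0 0 1]
T6·…·T1 = [12/25 -84/25 -48/5; 273/100 -9/25 33/20; 0 0 1]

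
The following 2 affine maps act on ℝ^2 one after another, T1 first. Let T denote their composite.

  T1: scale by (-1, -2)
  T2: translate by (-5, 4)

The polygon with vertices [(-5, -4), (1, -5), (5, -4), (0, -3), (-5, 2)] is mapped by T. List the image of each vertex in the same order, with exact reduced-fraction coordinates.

T1 scale by (-1, -2): (-5, -4) → (5, 8); (1, -5) → (-1, 10); (5, -4) → (-5, 8); (0, -3) → (0, 6); (-5, 2) → (5, -4)
T2 translate by (-5, 4): (5, 8) → (0, 12); (-1, 10) → (-6, 14); (-5, 8) → (-10, 12); (0, 6) → (-5, 10); (5, -4) → (0, 0)

image vertices: (0, 12), (-6, 14), (-10, 12), (-5, 10), (0, 0)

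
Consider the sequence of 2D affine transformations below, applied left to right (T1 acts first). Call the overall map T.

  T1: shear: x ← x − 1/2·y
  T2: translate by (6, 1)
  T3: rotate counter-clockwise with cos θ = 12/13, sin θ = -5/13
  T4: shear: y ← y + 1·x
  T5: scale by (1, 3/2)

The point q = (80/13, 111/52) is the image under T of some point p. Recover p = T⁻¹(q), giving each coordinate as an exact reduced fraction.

T1 = [1 -1/2 0; 0 1 0; 0 0 1]
T2·T1 = [1 -1/2 6; 0 1 1; 0 0 1]
T3·…·T1 = [12/13 -1/13 77/13; -5/13 29/26 -18/13; 0 0 1]
T4·…·T1 = [12/13 -1/13 77/13; 7/13 27/26 59/13; 0 0 1]
T5·…·T1 = [12/13 -1/13 77/13; 21/26 81/52 177/26; 0 0 1]
det M = 3/2; M⁻¹ = [27/26 2/39 -13/2; -7/13 8/13 -1; 0 0 1]
M⁻¹ · (80/13, 111/52)ᵀ = (0, -3)ᵀ

p = (0, -3)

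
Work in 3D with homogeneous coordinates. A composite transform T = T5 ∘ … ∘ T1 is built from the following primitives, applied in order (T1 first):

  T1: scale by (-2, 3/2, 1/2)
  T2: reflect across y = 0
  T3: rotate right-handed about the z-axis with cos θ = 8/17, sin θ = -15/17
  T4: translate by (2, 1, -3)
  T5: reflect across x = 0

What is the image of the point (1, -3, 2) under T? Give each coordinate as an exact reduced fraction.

T1 scale by (-2, 3/2, 1/2): (1, -3, 2) → (-2, -9/2, 1)
T2 reflect across y = 0: (-2, -9/2, 1) → (-2, 9/2, 1)
T3 rotate right-handed about the z-axis with cos θ = 8/17, sin θ = -15/17: (-2, 9/2, 1) → (103/34, 66/17, 1)
T4 translate by (2, 1, -3): (103/34, 66/17, 1) → (171/34, 83/17, -2)
T5 reflect across x = 0: (171/34, 83/17, -2) → (-171/34, 83/17, -2)

T(p) = (-171/34, 83/17, -2)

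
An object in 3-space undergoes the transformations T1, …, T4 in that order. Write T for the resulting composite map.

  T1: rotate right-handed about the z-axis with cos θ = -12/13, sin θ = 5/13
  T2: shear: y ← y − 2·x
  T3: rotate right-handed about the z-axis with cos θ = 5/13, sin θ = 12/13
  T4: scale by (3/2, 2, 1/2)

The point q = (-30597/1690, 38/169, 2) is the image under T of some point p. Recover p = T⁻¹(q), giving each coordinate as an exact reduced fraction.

p = (5, -1/5, 4)

T1 = [-12/13 -5/13 0 0; 5/13 -12/13 0 0; 0 0 1 0; 0 0 0 1]
T2·T1 = [-12/13 -5/13 0 0; 29/13 -2/13 0 0; 0 0 1 0; 0 0 0 1]
T3·…·T1 = [-408/169 -1/169 0 0; 1/169 -70/169 0 0; 0 0 1 0; 0 0 0 1]
T4·…·T1 = [-612/169 -3/338 0 0; 2/169 -140/169 0 0; 0 0 1/2 0; 0 0 0 1]
det M = 3/2; M⁻¹ = [-140/507 1/338 0 0; -2/507 -204/169 0 0; 0 0 2 0; 0 0 0 1]
M⁻¹ · (-30597/1690, 38/169, 2)ᵀ = (5, -1/5, 4)ᵀ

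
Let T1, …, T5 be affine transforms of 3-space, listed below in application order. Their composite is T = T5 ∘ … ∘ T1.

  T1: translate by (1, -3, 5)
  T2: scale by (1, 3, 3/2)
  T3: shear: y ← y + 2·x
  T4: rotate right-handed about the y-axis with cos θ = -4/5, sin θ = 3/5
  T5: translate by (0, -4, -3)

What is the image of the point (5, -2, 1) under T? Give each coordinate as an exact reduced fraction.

T(p) = (3/5, -7, -69/5)

T1 translate by (1, -3, 5): (5, -2, 1) → (6, -5, 6)
T2 scale by (1, 3, 3/2): (6, -5, 6) → (6, -15, 9)
T3 shear: y ← y + 2·x: (6, -15, 9) → (6, -3, 9)
T4 rotate right-handed about the y-axis with cos θ = -4/5, sin θ = 3/5: (6, -3, 9) → (3/5, -3, -54/5)
T5 translate by (0, -4, -3): (3/5, -3, -54/5) → (3/5, -7, -69/5)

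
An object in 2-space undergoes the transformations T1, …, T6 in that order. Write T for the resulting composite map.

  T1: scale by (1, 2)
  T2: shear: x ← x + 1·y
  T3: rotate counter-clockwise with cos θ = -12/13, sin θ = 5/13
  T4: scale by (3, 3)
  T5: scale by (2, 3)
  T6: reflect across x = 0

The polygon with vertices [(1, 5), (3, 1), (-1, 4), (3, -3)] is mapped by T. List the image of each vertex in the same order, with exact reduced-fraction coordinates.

T1 scale by (1, 2): (1, 5) → (1, 10); (3, 1) → (3, 2); (-1, 4) → (-1, 8); (3, -3) → (3, -6)
T2 shear: x ← x + 1·y: (1, 10) → (11, 10); (3, 2) → (5, 2); (-1, 8) → (7, 8); (3, -6) → (-3, -6)
T3 rotate counter-clockwise with cos θ = -12/13, sin θ = 5/13: (11, 10) → (-14, -5); (5, 2) → (-70/13, 1/13); (7, 8) → (-124/13, -61/13); (-3, -6) → (66/13, 57/13)
T4 scale by (3, 3): (-14, -5) → (-42, -15); (-70/13, 1/13) → (-210/13, 3/13); (-124/13, -61/13) → (-372/13, -183/13); (66/13, 57/13) → (198/13, 171/13)
T5 scale by (2, 3): (-42, -15) → (-84, -45); (-210/13, 3/13) → (-420/13, 9/13); (-372/13, -183/13) → (-744/13, -549/13); (198/13, 171/13) → (396/13, 513/13)
T6 reflect across x = 0: (-84, -45) → (84, -45); (-420/13, 9/13) → (420/13, 9/13); (-744/13, -549/13) → (744/13, -549/13); (396/13, 513/13) → (-396/13, 513/13)

image vertices: (84, -45), (420/13, 9/13), (744/13, -549/13), (-396/13, 513/13)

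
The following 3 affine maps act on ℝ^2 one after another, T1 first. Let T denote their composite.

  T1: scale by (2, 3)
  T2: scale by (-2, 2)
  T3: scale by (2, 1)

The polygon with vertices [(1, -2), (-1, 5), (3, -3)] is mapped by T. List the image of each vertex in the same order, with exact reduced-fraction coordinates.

image vertices: (-8, -12), (8, 30), (-24, -18)

T1 scale by (2, 3): (1, -2) → (2, -6); (-1, 5) → (-2, 15); (3, -3) → (6, -9)
T2 scale by (-2, 2): (2, -6) → (-4, -12); (-2, 15) → (4, 30); (6, -9) → (-12, -18)
T3 scale by (2, 1): (-4, -12) → (-8, -12); (4, 30) → (8, 30); (-12, -18) → (-24, -18)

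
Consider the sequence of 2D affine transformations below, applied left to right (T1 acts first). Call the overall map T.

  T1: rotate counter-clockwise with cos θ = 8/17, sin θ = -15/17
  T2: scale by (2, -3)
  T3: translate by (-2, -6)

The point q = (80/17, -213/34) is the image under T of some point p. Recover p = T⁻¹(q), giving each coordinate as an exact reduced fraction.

p = (3/2, 3)

T1 = [8/17 15/17 0; -15/17 8/17 0; 0 0 1]
T2·T1 = [16/17 30/17 0; 45/17 -24/17 0; 0 0 1]
T3·…·T1 = [16/17 30/17 -2; 45/17 -24/17 -6; 0 0 1]
det M = -6; M⁻¹ = [4/17 5/17 38/17; 15/34 -8/51 -1/17; 0 0 1]
M⁻¹ · (80/17, -213/34)ᵀ = (3/2, 3)ᵀ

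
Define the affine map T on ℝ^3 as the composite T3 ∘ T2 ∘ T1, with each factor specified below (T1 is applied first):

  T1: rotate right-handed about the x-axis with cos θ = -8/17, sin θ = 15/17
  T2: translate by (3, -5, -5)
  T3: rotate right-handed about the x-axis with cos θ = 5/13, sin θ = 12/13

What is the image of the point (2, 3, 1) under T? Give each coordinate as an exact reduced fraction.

T1 rotate right-handed about the x-axis with cos θ = -8/17, sin θ = 15/17: (2, 3, 1) → (2, -39/17, 37/17)
T2 translate by (3, -5, -5): (2, -39/17, 37/17) → (5, -124/17, -48/17)
T3 rotate right-handed about the x-axis with cos θ = 5/13, sin θ = 12/13: (5, -124/17, -48/17) → (5, -44/221, -1728/221)

T(p) = (5, -44/221, -1728/221)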